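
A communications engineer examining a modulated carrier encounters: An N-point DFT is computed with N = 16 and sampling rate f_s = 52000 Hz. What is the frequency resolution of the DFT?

DFT frequency resolution = f_s / N
= 52000 / 16 = 3250 Hz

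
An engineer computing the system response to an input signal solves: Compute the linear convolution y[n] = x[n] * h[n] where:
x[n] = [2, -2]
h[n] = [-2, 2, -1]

y[n] = sum_k x[k]*h[n-k]. Output length = len(x) + len(h) - 1 = 2 + 3 - 1 = 4.
y[0] = 2*-2 = -4
y[1] = -2*-2 + 2*2 = 8
y[2] = -2*2 + 2*-1 = -6
y[3] = -2*-1 = 2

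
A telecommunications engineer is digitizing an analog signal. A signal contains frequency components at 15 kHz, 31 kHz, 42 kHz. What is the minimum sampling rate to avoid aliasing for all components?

The highest frequency component is f_max = 42 kHz.
Nyquist rate = 2 * f_max = 2 * 42 kHz = 84 kHz.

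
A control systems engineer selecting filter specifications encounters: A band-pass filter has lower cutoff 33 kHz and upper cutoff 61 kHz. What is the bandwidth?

Bandwidth = f_high - f_low
= 61 kHz - 33 kHz = 28 kHz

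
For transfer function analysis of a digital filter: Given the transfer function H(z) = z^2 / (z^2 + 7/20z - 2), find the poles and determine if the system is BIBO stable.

Poles are roots of the denominator: z^2 + 7/20z - 2 = 0.
Quadratic formula: z = [-(7/20) +/- sqrt((7/20)^2 - 4*(-2))] / 2
Discriminant = 49/400 + 8 = 3249/400; sqrt = 57/20.
z = (-7/20 +/- 57/20) / 2 => z = 5/4 or z = -8/5.
|p1| = 5/4, |p2| = 8/5.
For BIBO stability, all poles must lie inside the unit circle (|p| < 1).
System is UNSTABLE since at least one |p| >= 1.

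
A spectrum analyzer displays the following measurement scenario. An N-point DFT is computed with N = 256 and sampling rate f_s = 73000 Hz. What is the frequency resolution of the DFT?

DFT frequency resolution = f_s / N
= 73000 / 256 = 9125/32 Hz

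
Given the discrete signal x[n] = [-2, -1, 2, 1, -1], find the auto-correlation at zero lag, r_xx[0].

The auto-correlation at zero lag r_xx[0] equals the signal energy.
r_xx[0] = sum of x[n]^2 = (-2)^2 + (-1)^2 + 2^2 + 1^2 + (-1)^2
= 4 + 1 + 4 + 1 + 1 = 11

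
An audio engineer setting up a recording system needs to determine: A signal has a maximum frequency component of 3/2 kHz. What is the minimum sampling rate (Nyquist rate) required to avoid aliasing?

By the Nyquist-Shannon sampling theorem,
the minimum sampling rate (Nyquist rate) must be at least 2 * f_max.
Nyquist rate = 2 * 3/2 kHz = 3 kHz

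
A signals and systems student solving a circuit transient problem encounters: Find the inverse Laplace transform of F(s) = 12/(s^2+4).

Standard pair: w/(s^2+w^2) <-> sin(wt)*u(t)
Recognize w^2 = 4, so w = 2; numerator 12 = 6*2.
f(t) = 6*sin(2t)*u(t)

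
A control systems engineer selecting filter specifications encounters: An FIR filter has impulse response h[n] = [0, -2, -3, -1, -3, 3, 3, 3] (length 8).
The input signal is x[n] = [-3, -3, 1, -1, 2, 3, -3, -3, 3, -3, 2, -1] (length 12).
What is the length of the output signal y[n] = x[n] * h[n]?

For linear convolution, the output length is:
len(y) = len(x) + len(h) - 1 = 12 + 8 - 1 = 19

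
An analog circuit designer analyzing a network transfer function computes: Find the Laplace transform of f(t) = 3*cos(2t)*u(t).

Standard pair: cos(wt)*u(t) <-> s/(s^2+w^2)
With w = 2: L{3*cos(2t)*u(t)} = 3s/(s^2+4)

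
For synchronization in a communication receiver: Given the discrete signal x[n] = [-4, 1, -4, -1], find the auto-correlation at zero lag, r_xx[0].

The auto-correlation at zero lag r_xx[0] equals the signal energy.
r_xx[0] = sum of x[n]^2 = (-4)^2 + 1^2 + (-4)^2 + (-1)^2
= 16 + 1 + 16 + 1 = 34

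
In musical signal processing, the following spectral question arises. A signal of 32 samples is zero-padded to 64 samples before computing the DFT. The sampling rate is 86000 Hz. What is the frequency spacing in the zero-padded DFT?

Original DFT: N = 32, resolution = f_s/N = 86000/32 = 5375/2 Hz
Zero-padded DFT: N = 64, resolution = f_s/N = 86000/64 = 5375/4 Hz
Zero-padding interpolates the spectrum (finer frequency grid)
but does NOT improve the true spectral resolution (ability to resolve close frequencies).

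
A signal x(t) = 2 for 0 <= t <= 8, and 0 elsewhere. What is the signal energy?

Energy = integral of |x(t)|^2 dt over the signal duration
= 2^2 * 8 = 4 * 8 = 32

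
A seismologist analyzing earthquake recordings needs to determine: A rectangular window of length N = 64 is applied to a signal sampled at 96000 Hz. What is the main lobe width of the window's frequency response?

For a rectangular window of length N,
the main lobe width in frequency is 2*f_s/N.
= 2*96000/64 = 3000 Hz
This determines the minimum frequency separation for resolving two sinusoids.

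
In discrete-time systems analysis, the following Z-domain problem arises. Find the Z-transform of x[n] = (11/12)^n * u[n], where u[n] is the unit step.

The Z-transform of a^n * u[n] is z/(z-a) for |z| > |a|.
Here a = 11/12, so X(z) = z/(z - (11/12)) = 12z/(12z - 11)
ROC: |z| > 11/12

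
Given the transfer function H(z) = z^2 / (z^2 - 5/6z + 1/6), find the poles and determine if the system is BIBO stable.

Poles are roots of the denominator: z^2 - 5/6z + 1/6 = 0.
Quadratic formula: z = [-(-5/6) +/- sqrt((-5/6)^2 - 4*(1/6))] / 2
Discriminant = 25/36 - 2/3 = 1/36; sqrt = 1/6.
z = (5/6 +/- 1/6) / 2 => z = 1/2 or z = 1/3.
|p1| = 1/2, |p2| = 1/3.
For BIBO stability, all poles must lie inside the unit circle (|p| < 1).
System is STABLE since both |p| < 1.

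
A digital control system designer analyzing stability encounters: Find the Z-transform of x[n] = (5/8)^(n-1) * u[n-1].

Time-shifting property: if X(z) = Z{x[n]}, then Z{x[n-d]} = z^(-d) * X(z)
X(z) = z/(z - 5/8) for x[n] = (5/8)^n * u[n]
Z{x[n-1]} = z^(-1) * z/(z - 5/8) = 1/(z - 5/8)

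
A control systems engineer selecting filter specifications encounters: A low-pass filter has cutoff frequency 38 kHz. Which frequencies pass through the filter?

A low-pass filter passes all frequencies below the cutoff frequency 38 kHz and attenuates higher frequencies.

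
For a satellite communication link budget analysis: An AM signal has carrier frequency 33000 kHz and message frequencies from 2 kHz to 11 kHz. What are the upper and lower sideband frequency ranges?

Upper sideband (USB) = fc + [fm_low, fm_high] = 33000 + [2, 11] = [33002, 33011] kHz
Lower sideband (LSB) = fc - [fm_high, fm_low] = 33000 - [11, 2] = [32989, 32998] kHz
Total occupied spectrum: 32989 kHz to 33011 kHz (plus carrier at 33000 kHz)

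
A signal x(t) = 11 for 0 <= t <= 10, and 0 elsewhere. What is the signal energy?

Energy = integral of |x(t)|^2 dt over the signal duration
= 11^2 * 10 = 121 * 10 = 1210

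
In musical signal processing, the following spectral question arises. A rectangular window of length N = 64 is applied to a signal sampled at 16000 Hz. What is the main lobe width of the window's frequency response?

For a rectangular window of length N,
the main lobe width in frequency is 2*f_s/N.
= 2*16000/64 = 500 Hz
This determines the minimum frequency separation for resolving two sinusoids.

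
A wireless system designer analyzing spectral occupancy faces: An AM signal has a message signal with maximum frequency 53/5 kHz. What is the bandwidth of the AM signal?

In AM (double-sideband), the bandwidth is twice the message frequency.
BW = 2 * f_m = 2 * 53/5 kHz = 106/5 kHz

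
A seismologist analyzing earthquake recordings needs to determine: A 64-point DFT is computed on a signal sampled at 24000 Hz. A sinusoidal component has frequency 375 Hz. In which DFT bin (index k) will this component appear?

DFT frequency resolution = f_s/N = 24000/64 = 375 Hz
Bin index k = f_signal / resolution = 375 / 375 = 1
The signal frequency 375 Hz falls in DFT bin k = 1.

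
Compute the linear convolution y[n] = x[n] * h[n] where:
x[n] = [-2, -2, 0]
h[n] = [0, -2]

y[n] = sum_k x[k]*h[n-k]. Output length = len(x) + len(h) - 1 = 3 + 2 - 1 = 4.
y[0] = -2*0 = 0
y[1] = -2*0 + -2*-2 = 4
y[2] = 0*0 + -2*-2 = 4
y[3] = 0*-2 = 0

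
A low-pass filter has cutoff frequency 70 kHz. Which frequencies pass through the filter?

A low-pass filter passes all frequencies below the cutoff frequency 70 kHz and attenuates higher frequencies.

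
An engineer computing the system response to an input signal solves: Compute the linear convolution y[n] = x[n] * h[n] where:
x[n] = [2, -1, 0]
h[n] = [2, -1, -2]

y[n] = sum_k x[k]*h[n-k]. Output length = len(x) + len(h) - 1 = 3 + 3 - 1 = 5.
y[0] = 2*2 = 4
y[1] = -1*2 + 2*-1 = -4
y[2] = 0*2 + -1*-1 + 2*-2 = -3
y[3] = 0*-1 + -1*-2 = 2
y[4] = 0*-2 = 0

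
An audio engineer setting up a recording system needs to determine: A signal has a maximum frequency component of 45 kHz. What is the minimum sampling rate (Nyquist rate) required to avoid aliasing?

By the Nyquist-Shannon sampling theorem,
the minimum sampling rate (Nyquist rate) must be at least 2 * f_max.
Nyquist rate = 2 * 45 kHz = 90 kHz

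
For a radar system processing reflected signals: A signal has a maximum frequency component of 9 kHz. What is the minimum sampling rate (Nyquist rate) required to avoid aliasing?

By the Nyquist-Shannon sampling theorem,
the minimum sampling rate (Nyquist rate) must be at least 2 * f_max.
Nyquist rate = 2 * 9 kHz = 18 kHz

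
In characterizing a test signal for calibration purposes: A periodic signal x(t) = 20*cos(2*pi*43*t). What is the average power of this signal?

Average power of A*cos(wt) is A^2/2.
P = 20^2 / 2 = 400/2 = 200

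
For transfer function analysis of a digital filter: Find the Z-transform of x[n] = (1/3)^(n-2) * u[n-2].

Time-shifting property: if X(z) = Z{x[n]}, then Z{x[n-d]} = z^(-d) * X(z)
X(z) = z/(z - 1/3) for x[n] = (1/3)^n * u[n]
Z{x[n-2]} = z^(-2) * z/(z - 1/3) = z^(-1)/(z - 1/3)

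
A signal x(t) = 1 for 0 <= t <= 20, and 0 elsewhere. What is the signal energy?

Energy = integral of |x(t)|^2 dt over the signal duration
= 1^2 * 20 = 1 * 20 = 20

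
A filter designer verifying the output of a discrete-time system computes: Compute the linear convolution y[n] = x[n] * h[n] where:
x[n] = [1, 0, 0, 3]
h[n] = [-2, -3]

y[n] = sum_k x[k]*h[n-k]. Output length = len(x) + len(h) - 1 = 4 + 2 - 1 = 5.
y[0] = 1*-2 = -2
y[1] = 0*-2 + 1*-3 = -3
y[2] = 0*-2 + 0*-3 = 0
y[3] = 3*-2 + 0*-3 = -6
y[4] = 3*-3 = -9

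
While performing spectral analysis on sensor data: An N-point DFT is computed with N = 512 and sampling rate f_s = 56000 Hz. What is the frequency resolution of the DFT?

DFT frequency resolution = f_s / N
= 56000 / 512 = 875/8 Hz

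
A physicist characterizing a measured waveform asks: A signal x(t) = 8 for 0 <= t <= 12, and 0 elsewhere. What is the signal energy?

Energy = integral of |x(t)|^2 dt over the signal duration
= 8^2 * 12 = 64 * 12 = 768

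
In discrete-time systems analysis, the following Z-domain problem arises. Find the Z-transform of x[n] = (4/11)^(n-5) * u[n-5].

Time-shifting property: if X(z) = Z{x[n]}, then Z{x[n-d]} = z^(-d) * X(z)
X(z) = z/(z - 4/11) for x[n] = (4/11)^n * u[n]
Z{x[n-5]} = z^(-5) * z/(z - 4/11) = z^(-4)/(z - 4/11)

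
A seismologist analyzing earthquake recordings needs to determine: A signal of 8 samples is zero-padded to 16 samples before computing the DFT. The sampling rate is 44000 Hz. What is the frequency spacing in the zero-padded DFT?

Original DFT: N = 8, resolution = f_s/N = 44000/8 = 5500 Hz
Zero-padded DFT: N = 16, resolution = f_s/N = 44000/16 = 2750 Hz
Zero-padding interpolates the spectrum (finer frequency grid)
but does NOT improve the true spectral resolution (ability to resolve close frequencies).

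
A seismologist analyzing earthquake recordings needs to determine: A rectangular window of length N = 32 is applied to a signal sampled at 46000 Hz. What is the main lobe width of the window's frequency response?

For a rectangular window of length N,
the main lobe width in frequency is 2*f_s/N.
= 2*46000/32 = 2875 Hz
This determines the minimum frequency separation for resolving two sinusoids.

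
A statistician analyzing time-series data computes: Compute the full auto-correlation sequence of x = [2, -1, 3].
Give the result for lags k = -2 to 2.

r_xx[k] = sum_m x[m]*x[m+k], indexed from 0, for k = -2 to 2:
  r_xx[-2] = x[2]*x[0] = 6
  r_xx[-1] = x[1]*x[0] + x[2]*x[1] = -5
  r_xx[0] = x[0]*x[0] + x[1]*x[1] + x[2]*x[2] = 14
  r_xx[1] = x[0]*x[1] + x[1]*x[2] = -5
  r_xx[2] = x[0]*x[2] = 6
r_xx = [6, -5, 14, -5, 6]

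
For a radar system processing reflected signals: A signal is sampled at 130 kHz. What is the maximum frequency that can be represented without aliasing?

The maximum frequency that can be represented without aliasing
is the Nyquist frequency: f_max = f_s / 2 = 130 kHz / 2 = 65 kHz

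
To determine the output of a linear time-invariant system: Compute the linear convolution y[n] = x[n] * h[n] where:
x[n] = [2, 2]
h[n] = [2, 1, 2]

y[n] = sum_k x[k]*h[n-k]. Output length = len(x) + len(h) - 1 = 2 + 3 - 1 = 4.
y[0] = 2*2 = 4
y[1] = 2*2 + 2*1 = 6
y[2] = 2*1 + 2*2 = 6
y[3] = 2*2 = 4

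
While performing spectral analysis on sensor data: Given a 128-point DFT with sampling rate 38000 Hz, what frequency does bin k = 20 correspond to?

The frequency of DFT bin k is: f_k = k * f_s / N
f_20 = 20 * 38000 / 128 = 11875/2 Hz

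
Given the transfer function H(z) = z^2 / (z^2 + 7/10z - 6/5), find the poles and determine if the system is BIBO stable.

Poles are roots of the denominator: z^2 + 7/10z - 6/5 = 0.
Quadratic formula: z = [-(7/10) +/- sqrt((7/10)^2 - 4*(-6/5))] / 2
Discriminant = 49/100 + 24/5 = 529/100; sqrt = 23/10.
z = (-7/10 +/- 23/10) / 2 => z = 4/5 or z = -3/2.
|p1| = 3/2, |p2| = 4/5.
For BIBO stability, all poles must lie inside the unit circle (|p| < 1).
System is UNSTABLE since at least one |p| >= 1.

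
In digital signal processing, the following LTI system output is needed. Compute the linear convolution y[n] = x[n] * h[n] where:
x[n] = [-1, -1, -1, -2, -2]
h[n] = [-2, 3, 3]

y[n] = sum_k x[k]*h[n-k]. Output length = len(x) + len(h) - 1 = 5 + 3 - 1 = 7.
y[0] = -1*-2 = 2
y[1] = -1*-2 + -1*3 = -1
y[2] = -1*-2 + -1*3 + -1*3 = -4
y[3] = -2*-2 + -1*3 + -1*3 = -2
y[4] = -2*-2 + -2*3 + -1*3 = -5
y[5] = -2*3 + -2*3 = -12
y[6] = -2*3 = -6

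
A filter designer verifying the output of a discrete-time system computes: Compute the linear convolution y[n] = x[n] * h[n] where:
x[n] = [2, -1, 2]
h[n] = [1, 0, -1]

y[n] = sum_k x[k]*h[n-k]. Output length = len(x) + len(h) - 1 = 3 + 3 - 1 = 5.
y[0] = 2*1 = 2
y[1] = -1*1 + 2*0 = -1
y[2] = 2*1 + -1*0 + 2*-1 = 0
y[3] = 2*0 + -1*-1 = 1
y[4] = 2*-1 = -2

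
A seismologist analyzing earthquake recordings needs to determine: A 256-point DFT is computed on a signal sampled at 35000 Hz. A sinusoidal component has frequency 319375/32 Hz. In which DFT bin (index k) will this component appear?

DFT frequency resolution = f_s/N = 35000/256 = 4375/32 Hz
Bin index k = f_signal / resolution = 319375/32 / 4375/32 = 73
The signal frequency 319375/32 Hz falls in DFT bin k = 73.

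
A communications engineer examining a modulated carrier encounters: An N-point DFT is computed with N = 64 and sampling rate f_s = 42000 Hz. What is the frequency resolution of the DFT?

DFT frequency resolution = f_s / N
= 42000 / 64 = 2625/4 Hz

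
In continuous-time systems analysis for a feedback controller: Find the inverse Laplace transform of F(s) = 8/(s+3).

Standard pair: k/(s+a) <-> k*e^(-at)*u(t)
With k=8, a=3: f(t) = 8*e^(-3t)*u(t)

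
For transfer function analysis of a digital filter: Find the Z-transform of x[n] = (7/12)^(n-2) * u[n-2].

Time-shifting property: if X(z) = Z{x[n]}, then Z{x[n-d]} = z^(-d) * X(z)
X(z) = z/(z - 7/12) for x[n] = (7/12)^n * u[n]
Z{x[n-2]} = z^(-2) * z/(z - 7/12) = z^(-1)/(z - 7/12)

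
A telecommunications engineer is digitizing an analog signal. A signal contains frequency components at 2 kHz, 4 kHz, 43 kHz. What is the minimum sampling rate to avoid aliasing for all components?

The highest frequency component is f_max = 43 kHz.
Nyquist rate = 2 * f_max = 2 * 43 kHz = 86 kHz.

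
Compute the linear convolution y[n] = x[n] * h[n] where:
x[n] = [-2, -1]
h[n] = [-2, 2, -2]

y[n] = sum_k x[k]*h[n-k]. Output length = len(x) + len(h) - 1 = 2 + 3 - 1 = 4.
y[0] = -2*-2 = 4
y[1] = -1*-2 + -2*2 = -2
y[2] = -1*2 + -2*-2 = 2
y[3] = -1*-2 = 2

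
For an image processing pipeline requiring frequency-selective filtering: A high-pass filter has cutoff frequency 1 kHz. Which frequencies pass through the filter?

A high-pass filter passes all frequencies above the cutoff frequency 1 kHz and attenuates lower frequencies.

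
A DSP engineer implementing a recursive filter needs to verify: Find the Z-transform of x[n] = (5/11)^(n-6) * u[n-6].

Time-shifting property: if X(z) = Z{x[n]}, then Z{x[n-d]} = z^(-d) * X(z)
X(z) = z/(z - 5/11) for x[n] = (5/11)^n * u[n]
Z{x[n-6]} = z^(-6) * z/(z - 5/11) = z^(-5)/(z - 5/11)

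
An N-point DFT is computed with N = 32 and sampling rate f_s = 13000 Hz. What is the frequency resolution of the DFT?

DFT frequency resolution = f_s / N
= 13000 / 32 = 1625/4 Hz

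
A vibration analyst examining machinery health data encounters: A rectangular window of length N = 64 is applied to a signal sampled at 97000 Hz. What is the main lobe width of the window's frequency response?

For a rectangular window of length N,
the main lobe width in frequency is 2*f_s/N.
= 2*97000/64 = 12125/4 Hz
This determines the minimum frequency separation for resolving two sinusoids.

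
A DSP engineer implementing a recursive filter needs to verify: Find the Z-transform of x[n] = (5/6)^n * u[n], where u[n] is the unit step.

The Z-transform of a^n * u[n] is z/(z-a) for |z| > |a|.
Here a = 5/6, so X(z) = z/(z - (5/6)) = 6z/(6z - 5)
ROC: |z| > 5/6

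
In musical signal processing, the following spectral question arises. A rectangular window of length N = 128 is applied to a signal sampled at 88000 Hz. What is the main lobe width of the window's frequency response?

For a rectangular window of length N,
the main lobe width in frequency is 2*f_s/N.
= 2*88000/128 = 1375 Hz
This determines the minimum frequency separation for resolving two sinusoids.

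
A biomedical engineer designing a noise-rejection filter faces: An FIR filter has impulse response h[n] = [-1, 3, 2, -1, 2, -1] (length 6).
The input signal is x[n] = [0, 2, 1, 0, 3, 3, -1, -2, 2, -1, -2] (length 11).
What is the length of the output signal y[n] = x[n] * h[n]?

For linear convolution, the output length is:
len(y) = len(x) + len(h) - 1 = 11 + 6 - 1 = 16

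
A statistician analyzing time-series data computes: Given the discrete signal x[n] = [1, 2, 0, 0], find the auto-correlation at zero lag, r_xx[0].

The auto-correlation at zero lag r_xx[0] equals the signal energy.
r_xx[0] = sum of x[n]^2 = 1^2 + 2^2 + 0^2 + 0^2
= 1 + 4 + 0 + 0 = 5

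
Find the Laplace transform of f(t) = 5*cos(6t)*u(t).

Standard pair: cos(wt)*u(t) <-> s/(s^2+w^2)
With w = 6: L{5*cos(6t)*u(t)} = 5s/(s^2+36)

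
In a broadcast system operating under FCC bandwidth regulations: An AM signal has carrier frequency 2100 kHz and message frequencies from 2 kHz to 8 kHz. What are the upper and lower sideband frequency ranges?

Upper sideband (USB) = fc + [fm_low, fm_high] = 2100 + [2, 8] = [2102, 2108] kHz
Lower sideband (LSB) = fc - [fm_high, fm_low] = 2100 - [8, 2] = [2092, 2098] kHz
Total occupied spectrum: 2092 kHz to 2108 kHz (plus carrier at 2100 kHz)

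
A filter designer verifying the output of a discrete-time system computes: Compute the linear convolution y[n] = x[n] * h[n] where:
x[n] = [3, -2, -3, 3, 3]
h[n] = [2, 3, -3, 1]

y[n] = sum_k x[k]*h[n-k]. Output length = len(x) + len(h) - 1 = 5 + 4 - 1 = 8.
y[0] = 3*2 = 6
y[1] = -2*2 + 3*3 = 5
y[2] = -3*2 + -2*3 + 3*-3 = -21
y[3] = 3*2 + -3*3 + -2*-3 + 3*1 = 6
y[4] = 3*2 + 3*3 + -3*-3 + -2*1 = 22
y[5] = 3*3 + 3*-3 + -3*1 = -3
y[6] = 3*-3 + 3*1 = -6
y[7] = 3*1 = 3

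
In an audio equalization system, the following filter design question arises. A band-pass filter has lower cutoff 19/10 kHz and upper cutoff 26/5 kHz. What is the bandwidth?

Bandwidth = f_high - f_low
= 26/5 kHz - 19/10 kHz = 33/10 kHz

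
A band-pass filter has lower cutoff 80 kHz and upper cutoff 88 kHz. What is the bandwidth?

Bandwidth = f_high - f_low
= 88 kHz - 80 kHz = 8 kHz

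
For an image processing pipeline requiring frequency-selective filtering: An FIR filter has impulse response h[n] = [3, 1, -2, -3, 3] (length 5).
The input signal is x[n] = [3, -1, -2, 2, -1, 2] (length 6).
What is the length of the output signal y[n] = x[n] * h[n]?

For linear convolution, the output length is:
len(y) = len(x) + len(h) - 1 = 6 + 5 - 1 = 10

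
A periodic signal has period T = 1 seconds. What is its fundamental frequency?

The fundamental frequency is the reciprocal of the period.
f = 1/T = 1/(1) = 1 Hz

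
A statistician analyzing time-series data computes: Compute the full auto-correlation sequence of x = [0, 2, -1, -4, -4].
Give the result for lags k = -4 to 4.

r_xx[k] = sum_m x[m]*x[m+k], indexed from 0, for k = -4 to 4:
  r_xx[-4] = x[4]*x[0] = 0
  r_xx[-3] = x[3]*x[0] + x[4]*x[1] = -8
  r_xx[-2] = x[2]*x[0] + x[3]*x[1] + x[4]*x[2] = -4
  r_xx[-1] = x[1]*x[0] + x[2]*x[1] + x[3]*x[2] + x[4]*x[3] = 18
  r_xx[0] = x[0]*x[0] + x[1]*x[1] + x[2]*x[2] + x[3]*x[3] + x[4]*x[4] = 37
  r_xx[1] = x[0]*x[1] + x[1]*x[2] + x[2]*x[3] + x[3]*x[4] = 18
  r_xx[2] = x[0]*x[2] + x[1]*x[3] + x[2]*x[4] = -4
  r_xx[3] = x[0]*x[3] + x[1]*x[4] = -8
  r_xx[4] = x[0]*x[4] = 0
r_xx = [0, -8, -4, 18, 37, 18, -4, -8, 0]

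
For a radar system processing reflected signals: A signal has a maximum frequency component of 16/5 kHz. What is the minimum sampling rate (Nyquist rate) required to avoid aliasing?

By the Nyquist-Shannon sampling theorem,
the minimum sampling rate (Nyquist rate) must be at least 2 * f_max.
Nyquist rate = 2 * 16/5 kHz = 32/5 kHz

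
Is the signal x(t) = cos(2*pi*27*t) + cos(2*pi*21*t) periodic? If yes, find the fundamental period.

f1 = 27 Hz, f2 = 21 Hz
Period T1 = 1/27, T2 = 1/21
Ratio T1/T2 = 21/27, which is rational.
The signal is periodic with fundamental period T = 1/GCD(27,21) = 1/3 s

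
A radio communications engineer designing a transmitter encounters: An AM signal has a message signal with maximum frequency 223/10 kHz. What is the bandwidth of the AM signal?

In AM (double-sideband), the bandwidth is twice the message frequency.
BW = 2 * f_m = 2 * 223/10 kHz = 223/5 kHz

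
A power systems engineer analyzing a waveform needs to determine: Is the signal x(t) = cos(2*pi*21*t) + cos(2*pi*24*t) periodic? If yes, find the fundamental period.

f1 = 21 Hz, f2 = 24 Hz
Period T1 = 1/21, T2 = 1/24
Ratio T1/T2 = 24/21, which is rational.
The signal is periodic with fundamental period T = 1/GCD(21,24) = 1/3 s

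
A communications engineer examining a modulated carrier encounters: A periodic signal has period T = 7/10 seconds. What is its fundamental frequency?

The fundamental frequency is the reciprocal of the period.
f = 1/T = 1/(7/10) = 10/7 Hz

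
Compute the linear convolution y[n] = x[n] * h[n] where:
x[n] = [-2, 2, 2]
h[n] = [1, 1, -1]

y[n] = sum_k x[k]*h[n-k]. Output length = len(x) + len(h) - 1 = 3 + 3 - 1 = 5.
y[0] = -2*1 = -2
y[1] = 2*1 + -2*1 = 0
y[2] = 2*1 + 2*1 + -2*-1 = 6
y[3] = 2*1 + 2*-1 = 0
y[4] = 2*-1 = -2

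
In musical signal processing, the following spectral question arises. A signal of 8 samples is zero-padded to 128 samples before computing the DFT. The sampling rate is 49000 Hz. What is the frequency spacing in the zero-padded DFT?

Original DFT: N = 8, resolution = f_s/N = 49000/8 = 6125 Hz
Zero-padded DFT: N = 128, resolution = f_s/N = 49000/128 = 6125/16 Hz
Zero-padding interpolates the spectrum (finer frequency grid)
but does NOT improve the true spectral resolution (ability to resolve close frequencies).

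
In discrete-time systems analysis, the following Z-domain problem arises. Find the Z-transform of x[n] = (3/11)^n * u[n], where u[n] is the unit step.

The Z-transform of a^n * u[n] is z/(z-a) for |z| > |a|.
Here a = 3/11, so X(z) = z/(z - (3/11)) = 11z/(11z - 3)
ROC: |z| > 3/11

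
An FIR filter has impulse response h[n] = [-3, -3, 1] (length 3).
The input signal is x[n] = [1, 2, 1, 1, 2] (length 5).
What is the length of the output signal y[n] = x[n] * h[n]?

For linear convolution, the output length is:
len(y) = len(x) + len(h) - 1 = 5 + 3 - 1 = 7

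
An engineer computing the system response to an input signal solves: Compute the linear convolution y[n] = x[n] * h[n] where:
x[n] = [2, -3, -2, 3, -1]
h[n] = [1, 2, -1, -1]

y[n] = sum_k x[k]*h[n-k]. Output length = len(x) + len(h) - 1 = 5 + 4 - 1 = 8.
y[0] = 2*1 = 2
y[1] = -3*1 + 2*2 = 1
y[2] = -2*1 + -3*2 + 2*-1 = -10
y[3] = 3*1 + -2*2 + -3*-1 + 2*-1 = 0
y[4] = -1*1 + 3*2 + -2*-1 + -3*-1 = 10
y[5] = -1*2 + 3*-1 + -2*-1 = -3
y[6] = -1*-1 + 3*-1 = -2
y[7] = -1*-1 = 1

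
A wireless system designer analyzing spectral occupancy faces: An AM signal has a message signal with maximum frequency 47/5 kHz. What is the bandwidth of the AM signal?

In AM (double-sideband), the bandwidth is twice the message frequency.
BW = 2 * f_m = 2 * 47/5 kHz = 94/5 kHz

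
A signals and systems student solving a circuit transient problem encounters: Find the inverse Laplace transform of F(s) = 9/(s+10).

Standard pair: k/(s+a) <-> k*e^(-at)*u(t)
With k=9, a=10: f(t) = 9*e^(-10t)*u(t)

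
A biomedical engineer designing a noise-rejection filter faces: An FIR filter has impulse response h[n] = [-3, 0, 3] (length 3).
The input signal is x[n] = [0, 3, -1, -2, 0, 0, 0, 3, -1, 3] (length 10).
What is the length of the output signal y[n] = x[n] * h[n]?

For linear convolution, the output length is:
len(y) = len(x) + len(h) - 1 = 10 + 3 - 1 = 12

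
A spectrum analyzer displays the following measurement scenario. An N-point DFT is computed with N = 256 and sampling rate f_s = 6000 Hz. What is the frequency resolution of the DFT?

DFT frequency resolution = f_s / N
= 6000 / 256 = 375/16 Hz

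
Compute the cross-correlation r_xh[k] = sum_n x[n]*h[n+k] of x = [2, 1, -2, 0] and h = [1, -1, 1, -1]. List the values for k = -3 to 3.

Both sequences indexed from 0 and zero outside their support.
Lags with overlap: k = -3 to 3.
  r_xh[-3] = x[3]*h[0] = 0
  r_xh[-2] = x[2]*h[0] + x[3]*h[1] = -2
  r_xh[-1] = x[1]*h[0] + x[2]*h[1] + x[3]*h[2] = 3
  r_xh[0] = x[0]*h[0] + x[1]*h[1] + x[2]*h[2] + x[3]*h[3] = -1
  r_xh[1] = x[0]*h[1] + x[1]*h[2] + x[2]*h[3] = 1
  r_xh[2] = x[0]*h[2] + x[1]*h[3] = 1
  r_xh[3] = x[0]*h[3] = -2
r_xh = [0, -2, 3, -1, 1, 1, -2] (for k = -3, ..., 3)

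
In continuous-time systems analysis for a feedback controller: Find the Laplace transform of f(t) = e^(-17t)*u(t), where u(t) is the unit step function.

Standard Laplace transform pair:
e^(-at)*u(t) <-> 1/(s+a)
With a = 17: L{e^(-17t)*u(t)} = 1/(s+17), ROC: Re(s) > -17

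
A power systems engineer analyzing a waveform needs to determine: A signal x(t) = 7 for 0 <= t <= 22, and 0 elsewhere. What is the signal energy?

Energy = integral of |x(t)|^2 dt over the signal duration
= 7^2 * 22 = 49 * 22 = 1078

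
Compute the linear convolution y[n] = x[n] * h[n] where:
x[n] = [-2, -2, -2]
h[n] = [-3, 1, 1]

y[n] = sum_k x[k]*h[n-k]. Output length = len(x) + len(h) - 1 = 3 + 3 - 1 = 5.
y[0] = -2*-3 = 6
y[1] = -2*-3 + -2*1 = 4
y[2] = -2*-3 + -2*1 + -2*1 = 2
y[3] = -2*1 + -2*1 = -4
y[4] = -2*1 = -2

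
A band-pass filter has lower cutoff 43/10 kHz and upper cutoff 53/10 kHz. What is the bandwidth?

Bandwidth = f_high - f_low
= 53/10 kHz - 43/10 kHz = 1 kHz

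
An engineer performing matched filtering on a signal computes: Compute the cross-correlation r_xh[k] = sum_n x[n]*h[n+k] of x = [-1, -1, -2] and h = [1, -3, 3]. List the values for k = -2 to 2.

Both sequences indexed from 0 and zero outside their support.
Lags with overlap: k = -2 to 2.
  r_xh[-2] = x[2]*h[0] = -2
  r_xh[-1] = x[1]*h[0] + x[2]*h[1] = 5
  r_xh[0] = x[0]*h[0] + x[1]*h[1] + x[2]*h[2] = -4
  r_xh[1] = x[0]*h[1] + x[1]*h[2] = 0
  r_xh[2] = x[0]*h[2] = -3
r_xh = [-2, 5, -4, 0, -3] (for k = -2, ..., 2)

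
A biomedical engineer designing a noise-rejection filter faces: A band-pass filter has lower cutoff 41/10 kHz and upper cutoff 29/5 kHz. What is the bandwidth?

Bandwidth = f_high - f_low
= 29/5 kHz - 41/10 kHz = 17/10 kHz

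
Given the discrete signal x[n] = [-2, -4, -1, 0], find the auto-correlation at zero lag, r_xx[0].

The auto-correlation at zero lag r_xx[0] equals the signal energy.
r_xx[0] = sum of x[n]^2 = (-2)^2 + (-4)^2 + (-1)^2 + 0^2
= 4 + 16 + 1 + 0 = 21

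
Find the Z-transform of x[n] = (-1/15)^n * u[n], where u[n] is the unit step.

The Z-transform of a^n * u[n] is z/(z-a) for |z| > |a|.
Here a = -1/15, so X(z) = z/(z - (-1/15)) = 15z/(15z + 1)
ROC: |z| > 1/15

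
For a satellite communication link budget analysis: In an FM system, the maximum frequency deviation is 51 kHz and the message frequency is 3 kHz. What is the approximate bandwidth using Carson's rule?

Carson's rule: BW = 2*(delta_f + f_m)
= 2*(51 + 3) kHz = 108 kHz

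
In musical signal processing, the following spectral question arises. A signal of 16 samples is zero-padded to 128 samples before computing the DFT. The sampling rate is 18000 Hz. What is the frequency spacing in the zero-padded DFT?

Original DFT: N = 16, resolution = f_s/N = 18000/16 = 1125 Hz
Zero-padded DFT: N = 128, resolution = f_s/N = 18000/128 = 1125/8 Hz
Zero-padding interpolates the spectrum (finer frequency grid)
but does NOT improve the true spectral resolution (ability to resolve close frequencies).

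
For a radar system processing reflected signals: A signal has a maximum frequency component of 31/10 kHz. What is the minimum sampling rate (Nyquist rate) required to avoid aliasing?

By the Nyquist-Shannon sampling theorem,
the minimum sampling rate (Nyquist rate) must be at least 2 * f_max.
Nyquist rate = 2 * 31/10 kHz = 31/5 kHz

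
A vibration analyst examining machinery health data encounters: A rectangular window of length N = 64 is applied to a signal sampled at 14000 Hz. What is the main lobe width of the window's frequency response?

For a rectangular window of length N,
the main lobe width in frequency is 2*f_s/N.
= 2*14000/64 = 875/2 Hz
This determines the minimum frequency separation for resolving two sinusoids.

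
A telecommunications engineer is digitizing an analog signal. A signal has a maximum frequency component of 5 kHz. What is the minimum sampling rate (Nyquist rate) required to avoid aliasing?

By the Nyquist-Shannon sampling theorem,
the minimum sampling rate (Nyquist rate) must be at least 2 * f_max.
Nyquist rate = 2 * 5 kHz = 10 kHz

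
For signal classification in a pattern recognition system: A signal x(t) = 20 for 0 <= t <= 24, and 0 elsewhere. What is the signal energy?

Energy = integral of |x(t)|^2 dt over the signal duration
= 20^2 * 24 = 400 * 24 = 9600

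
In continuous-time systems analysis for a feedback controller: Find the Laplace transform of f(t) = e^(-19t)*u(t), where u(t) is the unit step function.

Standard Laplace transform pair:
e^(-at)*u(t) <-> 1/(s+a)
With a = 19: L{e^(-19t)*u(t)} = 1/(s+19), ROC: Re(s) > -19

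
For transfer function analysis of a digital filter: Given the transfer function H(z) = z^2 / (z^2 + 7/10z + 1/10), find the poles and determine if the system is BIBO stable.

Poles are roots of the denominator: z^2 + 7/10z + 1/10 = 0.
Quadratic formula: z = [-(7/10) +/- sqrt((7/10)^2 - 4*(1/10))] / 2
Discriminant = 49/100 - 2/5 = 9/100; sqrt = 3/10.
z = (-7/10 +/- 3/10) / 2 => z = -1/5 or z = -1/2.
|p1| = 1/5, |p2| = 1/2.
For BIBO stability, all poles must lie inside the unit circle (|p| < 1).
System is STABLE since both |p| < 1.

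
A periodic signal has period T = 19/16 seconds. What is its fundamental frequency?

The fundamental frequency is the reciprocal of the period.
f = 1/T = 1/(19/16) = 16/19 Hz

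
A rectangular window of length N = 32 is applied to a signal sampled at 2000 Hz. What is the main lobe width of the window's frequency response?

For a rectangular window of length N,
the main lobe width in frequency is 2*f_s/N.
= 2*2000/32 = 125 Hz
This determines the minimum frequency separation for resolving two sinusoids.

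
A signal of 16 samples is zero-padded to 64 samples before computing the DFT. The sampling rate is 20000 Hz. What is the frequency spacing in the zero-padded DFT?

Original DFT: N = 16, resolution = f_s/N = 20000/16 = 1250 Hz
Zero-padded DFT: N = 64, resolution = f_s/N = 20000/64 = 625/2 Hz
Zero-padding interpolates the spectrum (finer frequency grid)
but does NOT improve the true spectral resolution (ability to resolve close frequencies).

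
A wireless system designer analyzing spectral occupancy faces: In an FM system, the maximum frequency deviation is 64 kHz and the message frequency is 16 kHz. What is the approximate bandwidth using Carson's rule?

Carson's rule: BW = 2*(delta_f + f_m)
= 2*(64 + 16) kHz = 160 kHz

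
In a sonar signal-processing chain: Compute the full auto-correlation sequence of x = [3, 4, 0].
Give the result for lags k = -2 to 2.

r_xx[k] = sum_m x[m]*x[m+k], indexed from 0, for k = -2 to 2:
  r_xx[-2] = x[2]*x[0] = 0
  r_xx[-1] = x[1]*x[0] + x[2]*x[1] = 12
  r_xx[0] = x[0]*x[0] + x[1]*x[1] + x[2]*x[2] = 25
  r_xx[1] = x[0]*x[1] + x[1]*x[2] = 12
  r_xx[2] = x[0]*x[2] = 0
r_xx = [0, 12, 25, 12, 0]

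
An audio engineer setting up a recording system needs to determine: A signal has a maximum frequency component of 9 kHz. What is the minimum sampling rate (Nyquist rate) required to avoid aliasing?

By the Nyquist-Shannon sampling theorem,
the minimum sampling rate (Nyquist rate) must be at least 2 * f_max.
Nyquist rate = 2 * 9 kHz = 18 kHz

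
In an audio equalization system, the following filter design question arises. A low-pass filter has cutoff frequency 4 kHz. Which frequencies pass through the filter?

A low-pass filter passes all frequencies below the cutoff frequency 4 kHz and attenuates higher frequencies.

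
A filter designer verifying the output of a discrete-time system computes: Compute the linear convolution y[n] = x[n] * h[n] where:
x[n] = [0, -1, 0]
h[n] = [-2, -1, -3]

y[n] = sum_k x[k]*h[n-k]. Output length = len(x) + len(h) - 1 = 3 + 3 - 1 = 5.
y[0] = 0*-2 = 0
y[1] = -1*-2 + 0*-1 = 2
y[2] = 0*-2 + -1*-1 + 0*-3 = 1
y[3] = 0*-1 + -1*-3 = 3
y[4] = 0*-3 = 0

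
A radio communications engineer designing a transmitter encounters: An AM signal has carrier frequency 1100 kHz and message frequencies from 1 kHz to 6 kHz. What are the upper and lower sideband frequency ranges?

Upper sideband (USB) = fc + [fm_low, fm_high] = 1100 + [1, 6] = [1101, 1106] kHz
Lower sideband (LSB) = fc - [fm_high, fm_low] = 1100 - [6, 1] = [1094, 1099] kHz
Total occupied spectrum: 1094 kHz to 1106 kHz (plus carrier at 1100 kHz)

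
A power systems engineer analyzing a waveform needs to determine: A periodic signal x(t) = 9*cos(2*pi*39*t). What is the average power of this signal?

Average power of A*cos(wt) is A^2/2.
P = 9^2 / 2 = 81/2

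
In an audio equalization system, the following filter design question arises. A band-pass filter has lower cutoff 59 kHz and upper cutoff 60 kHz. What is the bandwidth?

Bandwidth = f_high - f_low
= 60 kHz - 59 kHz = 1 kHz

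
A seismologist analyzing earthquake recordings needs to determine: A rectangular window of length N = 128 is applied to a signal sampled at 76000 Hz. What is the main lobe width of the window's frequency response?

For a rectangular window of length N,
the main lobe width in frequency is 2*f_s/N.
= 2*76000/128 = 2375/2 Hz
This determines the minimum frequency separation for resolving two sinusoids.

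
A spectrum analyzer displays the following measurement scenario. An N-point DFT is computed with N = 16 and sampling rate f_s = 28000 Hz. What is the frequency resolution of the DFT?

DFT frequency resolution = f_s / N
= 28000 / 16 = 1750 Hz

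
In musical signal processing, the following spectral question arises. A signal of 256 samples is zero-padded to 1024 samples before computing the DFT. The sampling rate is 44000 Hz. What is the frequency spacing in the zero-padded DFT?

Original DFT: N = 256, resolution = f_s/N = 44000/256 = 1375/8 Hz
Zero-padded DFT: N = 1024, resolution = f_s/N = 44000/1024 = 1375/32 Hz
Zero-padding interpolates the spectrum (finer frequency grid)
but does NOT improve the true spectral resolution (ability to resolve close frequencies).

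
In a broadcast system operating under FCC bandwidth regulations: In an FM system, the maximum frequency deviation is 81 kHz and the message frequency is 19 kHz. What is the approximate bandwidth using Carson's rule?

Carson's rule: BW = 2*(delta_f + f_m)
= 2*(81 + 19) kHz = 200 kHz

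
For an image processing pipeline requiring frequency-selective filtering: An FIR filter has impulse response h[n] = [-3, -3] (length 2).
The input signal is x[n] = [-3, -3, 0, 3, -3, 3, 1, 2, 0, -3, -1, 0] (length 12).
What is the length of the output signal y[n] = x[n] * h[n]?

For linear convolution, the output length is:
len(y) = len(x) + len(h) - 1 = 12 + 2 - 1 = 13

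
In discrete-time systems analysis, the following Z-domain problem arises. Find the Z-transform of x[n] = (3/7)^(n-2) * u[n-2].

Time-shifting property: if X(z) = Z{x[n]}, then Z{x[n-d]} = z^(-d) * X(z)
X(z) = z/(z - 3/7) for x[n] = (3/7)^n * u[n]
Z{x[n-2]} = z^(-2) * z/(z - 3/7) = z^(-1)/(z - 3/7)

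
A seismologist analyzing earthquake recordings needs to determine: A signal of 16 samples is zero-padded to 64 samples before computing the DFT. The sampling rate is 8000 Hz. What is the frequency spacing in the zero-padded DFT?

Original DFT: N = 16, resolution = f_s/N = 8000/16 = 500 Hz
Zero-padded DFT: N = 64, resolution = f_s/N = 8000/64 = 125 Hz
Zero-padding interpolates the spectrum (finer frequency grid)
but does NOT improve the true spectral resolution (ability to resolve close frequencies).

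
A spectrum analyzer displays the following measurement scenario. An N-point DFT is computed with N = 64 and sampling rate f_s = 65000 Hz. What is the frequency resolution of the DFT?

DFT frequency resolution = f_s / N
= 65000 / 64 = 8125/8 Hz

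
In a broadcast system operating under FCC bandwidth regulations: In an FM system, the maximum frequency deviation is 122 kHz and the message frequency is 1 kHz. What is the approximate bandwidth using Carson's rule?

Carson's rule: BW = 2*(delta_f + f_m)
= 2*(122 + 1) kHz = 246 kHz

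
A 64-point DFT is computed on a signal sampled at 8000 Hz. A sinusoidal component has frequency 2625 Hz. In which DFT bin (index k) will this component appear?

DFT frequency resolution = f_s/N = 8000/64 = 125 Hz
Bin index k = f_signal / resolution = 2625 / 125 = 21
The signal frequency 2625 Hz falls in DFT bin k = 21.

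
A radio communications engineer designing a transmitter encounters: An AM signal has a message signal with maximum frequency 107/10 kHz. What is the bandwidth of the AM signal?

In AM (double-sideband), the bandwidth is twice the message frequency.
BW = 2 * f_m = 2 * 107/10 kHz = 107/5 kHz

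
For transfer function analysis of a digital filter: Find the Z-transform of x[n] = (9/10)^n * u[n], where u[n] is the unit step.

The Z-transform of a^n * u[n] is z/(z-a) for |z| > |a|.
Here a = 9/10, so X(z) = z/(z - (9/10)) = 10z/(10z - 9)
ROC: |z| > 9/10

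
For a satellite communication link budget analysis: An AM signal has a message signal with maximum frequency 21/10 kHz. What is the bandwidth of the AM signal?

In AM (double-sideband), the bandwidth is twice the message frequency.
BW = 2 * f_m = 2 * 21/10 kHz = 21/5 kHz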